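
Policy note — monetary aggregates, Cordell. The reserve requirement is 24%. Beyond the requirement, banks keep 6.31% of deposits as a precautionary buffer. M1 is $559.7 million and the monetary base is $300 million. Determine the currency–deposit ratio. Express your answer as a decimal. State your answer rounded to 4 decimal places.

0.5019

Using m = M/MB = 559.7/300 ≈ 1.865667. From m = (1 + c)/(c + rr + e), rearranging gives 1 + c = m·(c + rr + e), so c·(1 − m) = m·(rr + e) − 1.
Hence c = [m·(rr + e) − 1]/(1 − m) = [1.865667 × (0.24 + 0.0631) − 1] / (1 − 1.865667) ≈ 0.501944.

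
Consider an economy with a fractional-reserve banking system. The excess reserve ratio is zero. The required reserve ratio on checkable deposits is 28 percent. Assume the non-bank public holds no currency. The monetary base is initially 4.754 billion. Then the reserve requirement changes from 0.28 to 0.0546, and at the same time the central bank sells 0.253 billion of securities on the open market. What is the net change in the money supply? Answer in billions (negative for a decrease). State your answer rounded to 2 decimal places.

65.46 billion

Before: m₁ = 1 / (0.28) ≈ 3.5714, MB₁ = 4.754, so M₁ = 3.5714 × 4.754 ≈ 16.9784 billion.
After: m₂ = 1 / (0.0546) ≈ 18.3150, MB₂ = 4.754 − 0.253 = 4.501, so M₂ = 18.3150 × 4.501 ≈ 82.4358 billion.
ΔM = M₂ − M₁ = 82.4358 − 16.9784 = 65.4574 billion.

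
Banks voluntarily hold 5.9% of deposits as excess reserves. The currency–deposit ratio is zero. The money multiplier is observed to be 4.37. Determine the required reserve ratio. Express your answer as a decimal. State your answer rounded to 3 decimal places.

Using m = 4.37. Since m = (1 + c)/(c + rr + e), the denominator satisfies c + rr + e = (1 + c)/m = (1 + 0) / 4.37 ≈ 0.228833.
With c = 0 and e = 0.059, the required reserve ratio is 0.228833 − 0 − 0.059 = 0.169833.

0.170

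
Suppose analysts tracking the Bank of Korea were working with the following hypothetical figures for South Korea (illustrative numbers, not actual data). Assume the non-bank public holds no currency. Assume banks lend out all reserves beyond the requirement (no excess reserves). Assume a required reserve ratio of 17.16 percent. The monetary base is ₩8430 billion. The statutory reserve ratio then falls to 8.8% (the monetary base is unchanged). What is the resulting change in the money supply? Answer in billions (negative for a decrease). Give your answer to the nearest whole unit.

₩46670 billion

Initially m₁ = 1 / (0.1716) ≈ 5.82751, so M₁ = 5.82751 × 8430 = 49125.9093 billion.
After the change m₂ = 1 / (0.088) ≈ 11.36364, so M₂ = 11.36364 × 8430 = 95795.4852 billion.
ΔM = M₂ − M₁ = 95795.4852 − 49125.9093 = 46669.5759 billion.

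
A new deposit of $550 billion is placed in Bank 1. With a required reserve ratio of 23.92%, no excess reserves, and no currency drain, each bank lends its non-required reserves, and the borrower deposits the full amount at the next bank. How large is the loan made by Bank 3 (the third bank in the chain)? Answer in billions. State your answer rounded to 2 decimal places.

$242.20 billion

Each bank lends a fraction (1 − rr) = 0.7608 of the deposit it receives, so Bank 3 receives 550·0.7608^2 and lends 550·0.7608^3 ≈ 242.2000 billion.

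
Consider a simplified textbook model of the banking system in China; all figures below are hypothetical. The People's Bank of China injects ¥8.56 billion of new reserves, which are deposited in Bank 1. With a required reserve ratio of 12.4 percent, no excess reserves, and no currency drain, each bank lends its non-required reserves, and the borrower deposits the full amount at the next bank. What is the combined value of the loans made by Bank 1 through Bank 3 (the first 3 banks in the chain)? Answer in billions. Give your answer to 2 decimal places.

Bank i lends (1 − rr)^i of the original deposit: Bank 1 lends 8.56·0.8760 ≈ 7.4986, Bank 2 lends 8.56·0.8760² ≈ 6.5687, and so on.
Summing a geometric series: total = 8.56·[0.8760·(1 − 0.8760^3) / (1 − 0.8760)] ≈ 19.8215 billion.

¥19.82 billion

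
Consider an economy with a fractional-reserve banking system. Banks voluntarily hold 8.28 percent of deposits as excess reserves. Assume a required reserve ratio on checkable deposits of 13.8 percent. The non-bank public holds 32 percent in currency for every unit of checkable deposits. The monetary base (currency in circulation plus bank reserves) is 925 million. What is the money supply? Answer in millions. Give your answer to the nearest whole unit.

2258 million

The money multiplier is m = (1 + c) / (rr + e + c) = (1 + 0.32) / (0.138 + 0.0828 + 0.32) ≈ 2.4408.
So M = m × MB = 2.4408 × 925 = 2257.74 million.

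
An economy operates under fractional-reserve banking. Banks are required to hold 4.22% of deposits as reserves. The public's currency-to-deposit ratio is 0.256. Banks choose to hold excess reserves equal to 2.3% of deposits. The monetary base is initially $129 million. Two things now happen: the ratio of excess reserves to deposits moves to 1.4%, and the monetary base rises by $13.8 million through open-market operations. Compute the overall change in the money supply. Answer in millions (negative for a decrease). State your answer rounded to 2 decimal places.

Before: m₁ = (1 + 0.256) / (0.0422 + 0.023 + 0.256) ≈ 3.910336, MB₁ = 129, so M₁ = 3.910336 × 129 ≈ 504.4333 million.
After: m₂ = (1 + 0.256) / (0.0422 + 0.014 + 0.256) ≈ 4.023062, MB₂ = 129 + 13.8 = 142.8, so M₂ = 4.023062 × 142.8 ≈ 574.4933 million.
ΔM = M₂ − M₁ = 574.4933 − 504.4333 = 70.06 million.

$70.06 million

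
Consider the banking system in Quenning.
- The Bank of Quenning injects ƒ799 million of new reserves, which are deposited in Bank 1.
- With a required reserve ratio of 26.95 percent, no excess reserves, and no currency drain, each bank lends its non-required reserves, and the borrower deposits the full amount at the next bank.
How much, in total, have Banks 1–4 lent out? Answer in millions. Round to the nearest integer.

ƒ1549 million

Bank i lends (1 − rr)^i of the original deposit: Bank 1 lends 799·0.7305 = 583.6695, Bank 2 lends 799·0.7305² ≈ 426.3706, and so on.
Summing a geometric series: total = 799·[0.7305·(1 − 0.7305^4) / (1 − 0.7305)] ≈ 1549.0280 million.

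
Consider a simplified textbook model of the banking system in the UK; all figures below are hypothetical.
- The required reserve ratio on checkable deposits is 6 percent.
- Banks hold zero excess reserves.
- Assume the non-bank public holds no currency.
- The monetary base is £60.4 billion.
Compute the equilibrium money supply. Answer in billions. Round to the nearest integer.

With no currency drain or excess reserves, the money multiplier is m = 1/rr = 1/0.06 ≈ 16.6667.
Money supply M = m × MB = 16.6667 × 60.4 ≈ 1006.6687 billion.

£1007 billion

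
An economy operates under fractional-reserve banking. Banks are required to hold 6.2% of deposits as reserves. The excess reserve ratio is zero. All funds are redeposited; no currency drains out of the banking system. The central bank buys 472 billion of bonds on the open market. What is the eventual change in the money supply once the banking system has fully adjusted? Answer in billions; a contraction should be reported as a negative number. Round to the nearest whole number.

The simple money multiplier is m = 1/rr = 1/0.062 ≈ 16.1290.
An open-market purchase increases the monetary base by 472 billion, so ΔM = m × ΔMB = 16.1290 × 472 = 7612.888 billion.

7613 billion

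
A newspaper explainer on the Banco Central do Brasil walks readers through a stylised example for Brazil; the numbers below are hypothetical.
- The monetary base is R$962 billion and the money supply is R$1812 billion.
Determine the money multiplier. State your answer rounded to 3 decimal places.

1.884

The money multiplier is m = M / MB = 1812 / 962 ≈ 1.88358.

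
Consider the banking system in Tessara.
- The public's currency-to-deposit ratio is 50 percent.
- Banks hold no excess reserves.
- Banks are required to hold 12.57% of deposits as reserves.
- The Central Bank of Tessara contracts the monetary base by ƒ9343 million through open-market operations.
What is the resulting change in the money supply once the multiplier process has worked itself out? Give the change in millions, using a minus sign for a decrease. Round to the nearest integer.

The money multiplier is m = (1 + c) / (rr + c) = (1 + 0.5) / (0.1257 + 0.5) ≈ 2.39732.
The sale removes 9343 million of base, so ΔM = m × ΔMB = 2.39732 × (−9343) ≈ -22398.1608 million.

-22398 million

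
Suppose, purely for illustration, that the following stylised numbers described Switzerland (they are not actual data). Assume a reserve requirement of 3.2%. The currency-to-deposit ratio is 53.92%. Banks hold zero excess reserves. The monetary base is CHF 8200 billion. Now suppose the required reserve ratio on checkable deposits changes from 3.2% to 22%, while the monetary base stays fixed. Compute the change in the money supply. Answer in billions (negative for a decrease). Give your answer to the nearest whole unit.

Initially m₁ = (1 + 0.5392) / (0.032 + 0.5392) ≈ 2.69468, so M₁ = 2.69468 × 8200 = 22096.376 billion.
After the change m₂ = (1 + 0.5392) / (0.22 + 0.5392) ≈ 2.02740, so M₂ = 2.02740 × 8200 = 16624.68 billion.
ΔM = M₂ − M₁ = 16624.68 − 22096.376 = -5471.696 billion.

-5472 billion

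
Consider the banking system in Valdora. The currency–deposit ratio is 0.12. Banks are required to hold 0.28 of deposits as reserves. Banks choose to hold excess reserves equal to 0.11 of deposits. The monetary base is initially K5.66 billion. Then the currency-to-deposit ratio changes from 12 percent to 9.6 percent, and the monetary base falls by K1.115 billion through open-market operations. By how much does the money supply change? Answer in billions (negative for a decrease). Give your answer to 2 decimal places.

-2.18 billion

Before: m₁ = (1 + 0.12) / (0.28 + 0.11 + 0.12) ≈ 2.1961, MB₁ = 5.66, so M₁ = 2.1961 × 5.66 ≈ 12.4299 billion.
After: m₂ = (1 + 0.096) / (0.28 + 0.11 + 0.096) ≈ 2.2551, MB₂ = 5.66 − 1.115 = 4.545, so M₂ = 2.2551 × 4.545 ≈ 10.2494 billion.
ΔM = M₂ − M₁ = 10.2494 − 12.4299 = -2.1805 billion.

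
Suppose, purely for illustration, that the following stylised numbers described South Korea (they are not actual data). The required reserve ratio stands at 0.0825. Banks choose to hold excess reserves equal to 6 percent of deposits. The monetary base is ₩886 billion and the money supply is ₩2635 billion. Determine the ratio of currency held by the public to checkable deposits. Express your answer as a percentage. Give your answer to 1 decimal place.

Using m = M/MB = 2635/886 ≈ 2.974041. From m = (1 + c)/(c + rr + e), rearranging gives 1 + c = m·(c + rr + e), so c·(1 − m) = m·(rr + e) − 1.
Hence c = [m·(rr + e) − 1]/(1 − m) = [2.974041 × (0.0825 + 0.06) − 1] / (1 − 2.974041) ≈ 0.291888.

29.2%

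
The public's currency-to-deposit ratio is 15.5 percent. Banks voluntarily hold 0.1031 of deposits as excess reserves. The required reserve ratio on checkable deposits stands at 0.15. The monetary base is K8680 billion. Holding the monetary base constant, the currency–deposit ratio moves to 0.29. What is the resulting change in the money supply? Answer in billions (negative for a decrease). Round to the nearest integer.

-3949 billion

Initially m₁ = (1 + 0.155) / (0.15 + 0.1031 + 0.155) ≈ 2.83019, so M₁ = 2.83019 × 8680 = 24566.0492 billion.
After the change m₂ = (1 + 0.29) / (0.15 + 0.1031 + 0.29) ≈ 2.37525, so M₂ = 2.37525 × 8680 = 20617.17 billion.
ΔM = M₂ − M₁ = 20617.17 − 24566.0492 = -3948.8792 billion.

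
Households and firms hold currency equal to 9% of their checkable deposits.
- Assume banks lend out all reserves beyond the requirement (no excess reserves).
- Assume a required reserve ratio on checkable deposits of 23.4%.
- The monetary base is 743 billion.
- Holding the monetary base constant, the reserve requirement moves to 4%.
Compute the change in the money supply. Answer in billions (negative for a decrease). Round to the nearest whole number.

Initially m₁ = (1 + 0.09) / (0.234 + 0.09) ≈ 3.3642, so M₁ = 3.3642 × 743 = 2499.6006 billion.
After the change m₂ = (1 + 0.09) / (0.04 + 0.09) ≈ 8.3846, so M₂ = 8.3846 × 743 = 6229.7578 billion.
ΔM = M₂ − M₁ = 6229.7578 − 2499.6006 = 3730.1572 billion.

3730 billion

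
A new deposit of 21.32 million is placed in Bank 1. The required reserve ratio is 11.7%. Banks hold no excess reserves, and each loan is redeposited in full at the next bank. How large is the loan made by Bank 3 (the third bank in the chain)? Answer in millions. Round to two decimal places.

Each bank lends a fraction (1 − rr) = 0.8830 of the deposit it receives, so Bank 3 receives 21.32·0.8830^2 and lends 21.32·0.8830^3 ≈ 14.6781 million.

14.68 million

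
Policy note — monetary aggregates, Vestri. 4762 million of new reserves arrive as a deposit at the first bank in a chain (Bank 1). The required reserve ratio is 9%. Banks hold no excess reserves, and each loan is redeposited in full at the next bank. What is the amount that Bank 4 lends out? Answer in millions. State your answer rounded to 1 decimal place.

Each bank lends a fraction (1 − rr) = 0.9100 of the deposit it receives, so Bank 4 receives 4762·0.9100^3 and lends 4762·0.9100^4 ≈ 3265.5396 million.

3265.5 million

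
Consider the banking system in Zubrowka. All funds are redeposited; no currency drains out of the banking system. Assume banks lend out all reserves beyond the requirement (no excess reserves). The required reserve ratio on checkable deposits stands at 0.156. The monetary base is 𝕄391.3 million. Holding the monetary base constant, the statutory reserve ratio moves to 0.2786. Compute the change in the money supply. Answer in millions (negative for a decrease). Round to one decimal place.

-1103.8 million

Initially m₁ = 1 / (0.156) ≈ 6.41026, so M₁ = 6.41026 × 391.3 ≈ 2508.3347 million.
After the change m₂ = 1 / (0.2786) ≈ 3.58938, so M₂ = 3.58938 × 391.3 ≈ 1404.5244 million.
ΔM = M₂ − M₁ = 1404.5244 − 2508.3347 = -1103.8103 million.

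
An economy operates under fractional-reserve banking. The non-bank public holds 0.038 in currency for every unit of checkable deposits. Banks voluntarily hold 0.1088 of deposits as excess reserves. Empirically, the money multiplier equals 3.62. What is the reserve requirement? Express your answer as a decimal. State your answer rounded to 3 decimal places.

0.140

Using m = 3.62. Since m = (1 + c)/(c + rr + e), the denominator satisfies c + rr + e = (1 + c)/m = (1 + 0.038) / 3.62 ≈ 0.286740.
With c = 0.038 and e = 0.1088, the reserve requirement is 0.286740 − 0.038 − 0.1088 = 0.13994.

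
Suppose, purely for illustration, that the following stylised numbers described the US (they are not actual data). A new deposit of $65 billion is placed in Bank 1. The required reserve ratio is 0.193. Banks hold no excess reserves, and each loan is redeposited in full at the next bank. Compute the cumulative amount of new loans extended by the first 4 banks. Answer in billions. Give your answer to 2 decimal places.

$156.52 billion

Bank i lends (1 − rr)^i of the original deposit: Bank 1 lends 65·0.8070 = 52.4550, Bank 2 lends 65·0.8070² ≈ 42.3312, and so on.
Summing a geometric series: total = 65·[0.8070·(1 − 0.8070^4) / (1 − 0.8070)] ≈ 156.5156 billion.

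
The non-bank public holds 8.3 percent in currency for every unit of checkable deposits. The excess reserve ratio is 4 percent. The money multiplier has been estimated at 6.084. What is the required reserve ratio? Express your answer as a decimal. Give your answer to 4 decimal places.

Using m = 6.084. Since m = (1 + c)/(c + rr + e), the denominator satisfies c + rr + e = (1 + c)/m = (1 + 0.083) / 6.084 ≈ 0.178008.
With c = 0.083 and e = 0.04, the required reserve ratio is 0.178008 − 0.083 − 0.04 = 0.055008.

0.0550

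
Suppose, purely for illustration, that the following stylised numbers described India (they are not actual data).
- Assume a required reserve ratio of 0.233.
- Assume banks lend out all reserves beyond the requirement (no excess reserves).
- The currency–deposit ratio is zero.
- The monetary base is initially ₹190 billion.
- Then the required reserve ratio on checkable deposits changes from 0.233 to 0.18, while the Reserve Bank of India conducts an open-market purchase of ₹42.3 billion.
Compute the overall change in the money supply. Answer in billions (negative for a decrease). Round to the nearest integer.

Before: m₁ = 1 / (0.233) ≈ 4.2918, MB₁ = 190, so M₁ = 4.2918 × 190 = 815.442 billion.
After: m₂ = 1 / (0.18) ≈ 5.5556, MB₂ = 190 + 42.3 = 232.3, so M₂ = 5.5556 × 232.3 ≈ 1290.5659 billion.
ΔM = M₂ − M₁ = 1290.5659 − 815.442 = 475.1239 billion.

₹475 billion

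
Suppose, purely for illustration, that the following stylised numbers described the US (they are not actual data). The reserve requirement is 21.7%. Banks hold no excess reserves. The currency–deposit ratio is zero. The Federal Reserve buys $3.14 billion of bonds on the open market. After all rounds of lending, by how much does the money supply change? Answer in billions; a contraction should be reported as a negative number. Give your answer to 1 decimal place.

The simple money multiplier is m = 1/rr = 1/0.217 ≈ 4.6083.
An open-market purchase increases the monetary base by 3.14 billion, so ΔM = m × ΔMB = 4.6083 × 3.14 ≈ 14.4701 billion.

$14.5 billion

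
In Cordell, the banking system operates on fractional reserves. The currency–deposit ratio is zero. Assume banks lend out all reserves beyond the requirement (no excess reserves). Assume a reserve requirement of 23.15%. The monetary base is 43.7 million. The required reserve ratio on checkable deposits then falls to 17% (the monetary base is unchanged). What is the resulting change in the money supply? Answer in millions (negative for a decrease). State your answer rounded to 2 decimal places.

Initially m₁ = 1 / (0.2315) ≈ 4.31965, so M₁ = 4.31965 × 43.7 ≈ 188.7687 million.
After the change m₂ = 1 / (0.17) ≈ 5.88235, so M₂ = 5.88235 × 43.7 ≈ 257.0587 million.
ΔM = M₂ − M₁ = 257.0587 − 188.7687 = 68.29 million.

68.29 million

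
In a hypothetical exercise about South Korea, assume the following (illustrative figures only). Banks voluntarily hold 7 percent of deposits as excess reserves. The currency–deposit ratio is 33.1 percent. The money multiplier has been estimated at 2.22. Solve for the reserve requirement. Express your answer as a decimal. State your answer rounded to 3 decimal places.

0.199

Using m = 2.22. Since m = (1 + c)/(c + rr + e), the denominator satisfies c + rr + e = (1 + c)/m = (1 + 0.331) / 2.22 ≈ 0.599550.
With c = 0.331 and e = 0.07, the reserve requirement is 0.599550 − 0.331 − 0.07 = 0.19855.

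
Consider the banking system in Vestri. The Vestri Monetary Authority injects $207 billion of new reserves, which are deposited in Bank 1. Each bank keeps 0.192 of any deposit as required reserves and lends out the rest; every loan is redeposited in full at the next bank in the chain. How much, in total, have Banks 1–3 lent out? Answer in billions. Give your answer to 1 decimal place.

$411.6 billion

Bank i lends (1 − rr)^i of the original deposit: Bank 1 lends 207·0.8080 = 167.2560, Bank 2 lends 207·0.8080² ≈ 135.1428, and so on.
Summing a geometric series: total = 207·[0.8080·(1 − 0.8080^3) / (1 − 0.8080)] ≈ 411.5943 billion.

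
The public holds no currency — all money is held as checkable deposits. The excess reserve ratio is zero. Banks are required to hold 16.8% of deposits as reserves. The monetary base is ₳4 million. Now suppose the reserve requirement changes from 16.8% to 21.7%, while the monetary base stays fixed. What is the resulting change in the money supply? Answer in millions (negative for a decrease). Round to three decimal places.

-5.376 million

Initially m₁ = 1 / (0.168) ≈ 5.95238, so M₁ = 5.95238 × 4 ≈ 23.8095 million.
After the change m₂ = 1 / (0.217) ≈ 4.60829, so M₂ = 4.60829 × 4 ≈ 18.4332 million.
ΔM = M₂ − M₁ = 18.4332 − 23.8095 = -5.3763 million.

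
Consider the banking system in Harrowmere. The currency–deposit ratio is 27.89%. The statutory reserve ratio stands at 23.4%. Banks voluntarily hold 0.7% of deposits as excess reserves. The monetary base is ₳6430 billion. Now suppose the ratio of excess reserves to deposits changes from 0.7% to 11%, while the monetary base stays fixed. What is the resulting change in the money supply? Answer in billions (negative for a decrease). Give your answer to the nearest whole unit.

-2615 billion

Initially m₁ = (1 + 0.2789) / (0.234 + 0.007 + 0.2789) ≈ 2.45990, so M₁ = 2.45990 × 6430 = 15817.157 billion.
After the change m₂ = (1 + 0.2789) / (0.234 + 0.11 + 0.2789) ≈ 2.05314, so M₂ = 2.05314 × 6430 = 13201.6902 billion.
ΔM = M₂ − M₁ = 13201.6902 − 15817.157 = -2615.4668 billion.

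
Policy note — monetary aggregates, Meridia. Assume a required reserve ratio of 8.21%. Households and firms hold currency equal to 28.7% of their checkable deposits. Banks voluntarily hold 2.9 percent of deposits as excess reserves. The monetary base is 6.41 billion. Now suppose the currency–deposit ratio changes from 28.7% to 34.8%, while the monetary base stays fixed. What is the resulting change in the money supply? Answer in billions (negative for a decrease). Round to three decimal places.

-1.902 billion

Initially m₁ = (1 + 0.287) / (0.0821 + 0.029 + 0.287) ≈ 3.23286, so M₁ = 3.23286 × 6.41 ≈ 20.7226 billion.
After the change m₂ = (1 + 0.348) / (0.0821 + 0.029 + 0.348) ≈ 2.93618, so M₂ = 2.93618 × 6.41 ≈ 18.8209 billion.
ΔM = M₂ − M₁ = 18.8209 − 20.7226 = -1.9017 billion.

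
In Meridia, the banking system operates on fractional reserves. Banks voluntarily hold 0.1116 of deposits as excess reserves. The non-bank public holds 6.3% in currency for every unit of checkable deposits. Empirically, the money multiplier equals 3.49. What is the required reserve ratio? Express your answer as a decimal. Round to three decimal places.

0.130

Using m = 3.49. Since m = (1 + c)/(c + rr + e), the denominator satisfies c + rr + e = (1 + c)/m = (1 + 0.063) / 3.49 ≈ 0.304585.
With c = 0.063 and e = 0.1116, the required reserve ratio is 0.304585 − 0.063 − 0.1116 = 0.129985.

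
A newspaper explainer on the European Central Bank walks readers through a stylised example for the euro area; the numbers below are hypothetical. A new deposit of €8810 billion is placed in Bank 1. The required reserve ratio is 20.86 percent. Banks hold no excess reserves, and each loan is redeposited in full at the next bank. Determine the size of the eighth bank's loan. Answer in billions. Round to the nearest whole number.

Each bank lends a fraction (1 − rr) = 0.7914 of the deposit it receives, so Bank 8 receives 8810·0.7914^7 and lends 8810·0.7914^8 ≈ 1355.6397 billion.

€1356 billion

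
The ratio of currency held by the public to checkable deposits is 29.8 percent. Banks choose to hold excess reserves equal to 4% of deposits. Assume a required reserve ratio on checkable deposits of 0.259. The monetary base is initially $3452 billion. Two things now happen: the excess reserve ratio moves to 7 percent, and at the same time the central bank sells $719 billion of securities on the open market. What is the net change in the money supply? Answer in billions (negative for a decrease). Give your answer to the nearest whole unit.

-1848 billion

Before: m₁ = (1 + 0.298) / (0.259 + 0.04 + 0.298) ≈ 2.17420, MB₁ = 3452, so M₁ = 2.17420 × 3452 = 7505.3384 billion.
After: m₂ = (1 + 0.298) / (0.259 + 0.07 + 0.298) ≈ 2.07018, MB₂ = 3452 − 719 = 2733, so M₂ = 2.07018 × 2733 ≈ 5657.8019 billion.
ΔM = M₂ − M₁ = 5657.8019 − 7505.3384 = -1847.5365 billion.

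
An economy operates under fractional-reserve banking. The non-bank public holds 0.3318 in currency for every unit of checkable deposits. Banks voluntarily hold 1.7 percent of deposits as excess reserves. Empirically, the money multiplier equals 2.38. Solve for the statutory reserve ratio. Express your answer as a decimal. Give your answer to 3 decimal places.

Using m = 2.38. Since m = (1 + c)/(c + rr + e), the denominator satisfies c + rr + e = (1 + c)/m = (1 + 0.3318) / 2.38 ≈ 0.559580.
With c = 0.3318 and e = 0.017, the statutory reserve ratio is 0.559580 − 0.3318 − 0.017 = 0.21078.

0.211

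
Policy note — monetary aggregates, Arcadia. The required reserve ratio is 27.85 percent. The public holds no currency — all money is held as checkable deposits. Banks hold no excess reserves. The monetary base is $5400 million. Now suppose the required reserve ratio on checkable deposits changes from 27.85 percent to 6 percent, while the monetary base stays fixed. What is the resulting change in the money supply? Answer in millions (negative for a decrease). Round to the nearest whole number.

$70610 million

Initially m₁ = 1 / (0.2785) ≈ 3.59066, so M₁ = 3.59066 × 5400 = 19389.564 million.
After the change m₂ = 1 / (0.06) ≈ 16.66667, so M₂ = 16.66667 × 5400 = 90000.018 million.
ΔM = M₂ − M₁ = 90000.018 − 19389.564 = 70610.454 million.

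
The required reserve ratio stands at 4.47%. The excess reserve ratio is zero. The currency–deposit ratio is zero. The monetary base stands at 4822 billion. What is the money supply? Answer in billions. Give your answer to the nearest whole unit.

With no currency drain or excess reserves, the money multiplier is m = 1/rr = 1/0.0447 ≈ 22.37136.
Money supply M = m × MB = 22.37136 × 4822 ≈ 107874.6979 billion.

107875 billion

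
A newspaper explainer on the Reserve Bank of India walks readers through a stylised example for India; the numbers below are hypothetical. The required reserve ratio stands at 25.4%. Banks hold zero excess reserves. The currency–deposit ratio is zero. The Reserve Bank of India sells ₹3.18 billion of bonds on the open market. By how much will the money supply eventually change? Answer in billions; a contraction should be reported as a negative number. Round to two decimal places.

-12.52 billion

The simple money multiplier is m = 1/rr = 1/0.254 ≈ 3.9370.
An open-market sale reduces the monetary base by 3.18 billion, so ΔM = m × ΔMB = 3.9370 × (−3.18) ≈ -12.5197 billion.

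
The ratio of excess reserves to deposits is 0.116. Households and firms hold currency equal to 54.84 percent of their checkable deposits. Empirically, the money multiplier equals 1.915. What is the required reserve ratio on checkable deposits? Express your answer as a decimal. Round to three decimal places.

Using m = 1.915. Since m = (1 + c)/(c + rr + e), the denominator satisfies c + rr + e = (1 + c)/m = (1 + 0.5484) / 1.915 ≈ 0.808564.
With c = 0.5484 and e = 0.116, the required reserve ratio on checkable deposits is 0.808564 − 0.5484 − 0.116 = 0.144164.

0.144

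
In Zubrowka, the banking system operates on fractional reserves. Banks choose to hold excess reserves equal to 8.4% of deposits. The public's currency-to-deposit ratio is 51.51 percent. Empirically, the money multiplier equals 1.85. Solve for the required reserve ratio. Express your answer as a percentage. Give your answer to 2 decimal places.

Using m = 1.85. Since m = (1 + c)/(c + rr + e), the denominator satisfies c + rr + e = (1 + c)/m = (1 + 0.5151) / 1.85 ≈ 0.818973.
With c = 0.5151 and e = 0.084, the required reserve ratio is 0.818973 − 0.5151 − 0.084 = 0.219873.

21.99%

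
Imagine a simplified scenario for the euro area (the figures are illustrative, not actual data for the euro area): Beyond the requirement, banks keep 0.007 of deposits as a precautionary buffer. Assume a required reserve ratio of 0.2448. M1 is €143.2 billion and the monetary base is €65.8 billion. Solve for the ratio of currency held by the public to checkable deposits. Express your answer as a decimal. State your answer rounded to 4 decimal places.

0.3843

Using m = M/MB = 143.2/65.8 ≈ 2.176292. From m = (1 + c)/(c + rr + e), rearranging gives 1 + c = m·(c + rr + e), so c·(1 − m) = m·(rr + e) − 1.
Hence c = [m·(rr + e) − 1]/(1 − m) = [2.176292 × (0.2448 + 0.007) − 1] / (1 − 2.176292) ≈ 0.384267.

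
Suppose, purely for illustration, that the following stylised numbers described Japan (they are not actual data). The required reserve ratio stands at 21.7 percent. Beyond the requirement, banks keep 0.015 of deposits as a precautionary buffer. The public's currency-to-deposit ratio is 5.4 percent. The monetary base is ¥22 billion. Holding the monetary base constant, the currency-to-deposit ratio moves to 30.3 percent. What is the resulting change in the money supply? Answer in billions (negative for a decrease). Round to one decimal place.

Initially m₁ = (1 + 0.054) / (0.217 + 0.015 + 0.054) ≈ 3.6853, so M₁ = 3.6853 × 22 = 81.0766 billion.
After the change m₂ = (1 + 0.303) / (0.217 + 0.015 + 0.303) ≈ 2.4355, so M₂ = 2.4355 × 22 = 53.581 billion.
ΔM = M₂ − M₁ = 53.581 − 81.0766 = -27.4956 billion.

-27.5 billion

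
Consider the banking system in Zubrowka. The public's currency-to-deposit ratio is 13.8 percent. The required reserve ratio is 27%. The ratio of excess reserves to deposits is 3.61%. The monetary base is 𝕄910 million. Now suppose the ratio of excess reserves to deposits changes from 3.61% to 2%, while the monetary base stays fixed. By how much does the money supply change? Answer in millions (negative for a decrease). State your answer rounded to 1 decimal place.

𝕄87.7 million

Initially m₁ = (1 + 0.138) / (0.27 + 0.0361 + 0.138) ≈ 2.56249, so M₁ = 2.56249 × 910 = 2331.8659 million.
After the change m₂ = (1 + 0.138) / (0.27 + 0.02 + 0.138) ≈ 2.65888, so M₂ = 2.65888 × 910 = 2419.5808 million.
ΔM = M₂ − M₁ = 2419.5808 − 2331.8659 = 87.7149 million.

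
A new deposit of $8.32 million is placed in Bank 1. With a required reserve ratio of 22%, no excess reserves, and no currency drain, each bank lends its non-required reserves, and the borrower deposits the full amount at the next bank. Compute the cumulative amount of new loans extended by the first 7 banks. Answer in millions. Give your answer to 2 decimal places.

Bank i lends (1 − rr)^i of the original deposit: Bank 1 lends 8.32·0.7800 = 6.4896, Bank 2 lends 8.32·0.7800² ≈ 5.0619, and so on.
Summing a geometric series: total = 8.32·[0.7800·(1 − 0.7800^7) / (1 − 0.7800)] ≈ 24.3167 million.

$24.32 million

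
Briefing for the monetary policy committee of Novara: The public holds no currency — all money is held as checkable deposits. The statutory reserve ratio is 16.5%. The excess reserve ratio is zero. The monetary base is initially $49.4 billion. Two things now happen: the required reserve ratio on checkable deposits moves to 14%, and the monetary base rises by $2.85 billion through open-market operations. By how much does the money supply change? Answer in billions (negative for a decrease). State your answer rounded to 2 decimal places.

Before: m₁ = 1 / (0.165) ≈ 6.06061, MB₁ = 49.4, so M₁ = 6.06061 × 49.4 ≈ 299.3941 billion.
After: m₂ = 1 / (0.14) ≈ 7.14286, MB₂ = 49.4 + 2.85 = 52.25, so M₂ = 7.14286 × 52.25 ≈ 373.2144 billion.
ΔM = M₂ − M₁ = 373.2144 − 299.3941 = 73.8203 billion.

$73.82 billion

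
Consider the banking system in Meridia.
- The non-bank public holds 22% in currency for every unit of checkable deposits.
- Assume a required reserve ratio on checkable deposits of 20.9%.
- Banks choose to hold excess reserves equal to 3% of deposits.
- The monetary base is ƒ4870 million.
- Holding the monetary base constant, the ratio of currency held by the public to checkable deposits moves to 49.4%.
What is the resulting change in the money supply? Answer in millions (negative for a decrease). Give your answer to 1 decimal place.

-3018.2 million

Initially m₁ = (1 + 0.22) / (0.209 + 0.03 + 0.22) ≈ 2.657952, so M₁ = 2.657952 × 4870 ≈ 12944.2262 million.
After the change m₂ = (1 + 0.494) / (0.209 + 0.03 + 0.494) ≈ 2.038199, so M₂ = 2.038199 × 4870 ≈ 9926.0291 million.
ΔM = M₂ − M₁ = 9926.0291 − 12944.2262 = -3018.1971 million.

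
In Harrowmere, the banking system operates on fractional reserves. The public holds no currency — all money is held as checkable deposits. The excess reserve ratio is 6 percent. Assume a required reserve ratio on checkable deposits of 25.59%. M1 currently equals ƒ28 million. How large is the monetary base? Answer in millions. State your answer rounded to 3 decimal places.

ƒ8.845 million

The money multiplier is m = 1 / (rr + e) = 1 / (0.2559 + 0.06) ≈ 3.165559.
MB = M / m = 28 / 3.165559 ≈ 8.8452 million.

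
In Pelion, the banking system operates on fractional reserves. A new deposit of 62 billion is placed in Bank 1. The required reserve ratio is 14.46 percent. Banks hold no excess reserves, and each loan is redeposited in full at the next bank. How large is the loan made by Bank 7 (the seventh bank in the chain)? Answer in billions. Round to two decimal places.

20.78 billion

Each bank lends a fraction (1 − rr) = 0.8554 of the deposit it receives, so Bank 7 receives 62·0.8554^6 and lends 62·0.8554^7 ≈ 20.7767 billion.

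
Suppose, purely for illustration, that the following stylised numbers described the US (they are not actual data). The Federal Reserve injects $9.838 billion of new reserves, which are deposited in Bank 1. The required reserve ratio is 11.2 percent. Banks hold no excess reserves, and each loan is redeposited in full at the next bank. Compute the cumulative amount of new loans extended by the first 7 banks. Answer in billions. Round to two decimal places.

$44.04 billion

Bank i lends (1 − rr)^i of the original deposit: Bank 1 lends 9.838·0.8880 ≈ 8.7361, Bank 2 lends 9.838·0.8880² ≈ 7.7577, and so on.
Summing a geometric series: total = 9.838·[0.8880·(1 − 0.8880^7) / (1 − 0.8880)] ≈ 44.0393 billion.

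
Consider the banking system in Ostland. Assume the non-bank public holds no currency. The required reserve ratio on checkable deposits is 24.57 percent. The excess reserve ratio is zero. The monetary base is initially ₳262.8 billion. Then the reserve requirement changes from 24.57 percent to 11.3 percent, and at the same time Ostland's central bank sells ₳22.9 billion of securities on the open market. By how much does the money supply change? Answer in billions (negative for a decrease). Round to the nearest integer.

Before: m₁ = 1 / (0.2457) ≈ 4.07, MB₁ = 262.8, so M₁ = 4.07 × 262.8 = 1069.596 billion.
After: m₂ = 1 / (0.113) ≈ 8.8496, MB₂ = 262.8 − 22.9 = 239.9, so M₂ = 8.8496 × 239.9 ≈ 2123.019 billion.
ΔM = M₂ − M₁ = 2123.019 − 1069.596 = 1053.423 billion.

₳1053 billion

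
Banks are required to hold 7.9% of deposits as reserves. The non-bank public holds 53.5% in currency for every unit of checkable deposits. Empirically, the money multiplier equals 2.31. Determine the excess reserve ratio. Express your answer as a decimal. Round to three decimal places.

Using m = 2.31. Since m = (1 + c)/(c + rr + e), the denominator satisfies c + rr + e = (1 + c)/m = (1 + 0.535) / 2.31 ≈ 0.664502.
With c = 0.535 and rr = 0.079, the excess reserve ratio is 0.664502 − 0.535 − 0.079 = 0.050502.

0.051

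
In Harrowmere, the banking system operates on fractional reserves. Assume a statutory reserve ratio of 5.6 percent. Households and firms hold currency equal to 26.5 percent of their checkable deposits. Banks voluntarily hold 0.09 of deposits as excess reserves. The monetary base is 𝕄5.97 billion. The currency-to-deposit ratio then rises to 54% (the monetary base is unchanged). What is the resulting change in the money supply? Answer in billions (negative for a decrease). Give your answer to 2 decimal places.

Initially m₁ = (1 + 0.265) / (0.056 + 0.09 + 0.265) ≈ 3.0779, so M₁ = 3.0779 × 5.97 ≈ 18.3751 billion.
After the change m₂ = (1 + 0.54) / (0.056 + 0.09 + 0.54) ≈ 2.2449, so M₂ = 2.2449 × 5.97 ≈ 13.4021 billion.
ΔM = M₂ − M₁ = 13.4021 − 18.3751 = -4.973 billion.

-4.97 billion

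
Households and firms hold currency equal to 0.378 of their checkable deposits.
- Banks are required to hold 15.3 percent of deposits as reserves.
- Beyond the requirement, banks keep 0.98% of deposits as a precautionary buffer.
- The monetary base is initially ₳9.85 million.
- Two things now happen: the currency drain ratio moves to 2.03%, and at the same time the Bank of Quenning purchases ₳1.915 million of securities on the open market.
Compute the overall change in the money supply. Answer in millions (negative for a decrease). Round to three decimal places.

Before: m₁ = (1 + 0.378) / (0.153 + 0.0098 + 0.378) ≈ 2.548077, MB₁ = 9.85, so M₁ = 2.548077 × 9.85 ≈ 25.0986 million.
After: m₂ = (1 + 0.0203) / (0.153 + 0.0098 + 0.0203) ≈ 5.572365, MB₂ = 9.85 + 1.915 = 11.765, so M₂ = 5.572365 × 11.765 ≈ 65.5589 million.
ΔM = M₂ − M₁ = 65.5589 − 25.0986 = 40.4603 million.

₳40.460 million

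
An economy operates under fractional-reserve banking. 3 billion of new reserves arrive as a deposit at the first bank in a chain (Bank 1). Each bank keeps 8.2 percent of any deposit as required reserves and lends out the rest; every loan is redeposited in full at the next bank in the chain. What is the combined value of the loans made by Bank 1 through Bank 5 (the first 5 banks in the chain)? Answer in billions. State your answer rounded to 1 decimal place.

11.7 billion

Bank i lends (1 − rr)^i of the original deposit: Bank 1 lends 3·0.9180 = 2.7540, Bank 2 lends 3·0.9180² ≈ 2.5282, and so on.
Summing a geometric series: total = 3·[0.9180·(1 − 0.9180^5) / (1 − 0.9180)] ≈ 11.6894 billion.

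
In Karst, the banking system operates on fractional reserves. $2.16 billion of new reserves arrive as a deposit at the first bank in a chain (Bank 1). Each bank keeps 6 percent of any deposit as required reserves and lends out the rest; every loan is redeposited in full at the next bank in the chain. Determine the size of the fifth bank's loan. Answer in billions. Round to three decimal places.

Each bank lends a fraction (1 − rr) = 0.9400 of the deposit it receives, so Bank 5 receives 2.16·0.9400^4 and lends 2.16·0.9400^5 ≈ 1.5852 billion.

$1.585 billion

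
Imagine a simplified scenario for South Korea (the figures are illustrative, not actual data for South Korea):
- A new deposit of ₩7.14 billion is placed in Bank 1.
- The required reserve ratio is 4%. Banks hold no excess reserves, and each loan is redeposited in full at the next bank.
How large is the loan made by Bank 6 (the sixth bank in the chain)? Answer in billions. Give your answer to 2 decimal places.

₩5.59 billion

Each bank lends a fraction (1 − rr) = 0.9600 of the deposit it receives, so Bank 6 receives 7.14·0.9600^5 and lends 7.14·0.9600^6 ≈ 5.5889 billion.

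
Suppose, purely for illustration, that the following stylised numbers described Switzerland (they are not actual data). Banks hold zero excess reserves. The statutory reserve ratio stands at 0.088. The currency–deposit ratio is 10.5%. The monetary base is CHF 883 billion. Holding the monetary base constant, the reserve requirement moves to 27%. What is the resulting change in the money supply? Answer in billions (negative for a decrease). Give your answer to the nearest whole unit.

-2454 billion

Initially m₁ = (1 + 0.105) / (0.088 + 0.105) ≈ 5.7254, so M₁ = 5.7254 × 883 = 5055.5282 billion.
After the change m₂ = (1 + 0.105) / (0.27 + 0.105) ≈ 2.9467, so M₂ = 2.9467 × 883 = 2601.9361 billion.
ΔM = M₂ − M₁ = 2601.9361 − 5055.5282 = -2453.5921 billion.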